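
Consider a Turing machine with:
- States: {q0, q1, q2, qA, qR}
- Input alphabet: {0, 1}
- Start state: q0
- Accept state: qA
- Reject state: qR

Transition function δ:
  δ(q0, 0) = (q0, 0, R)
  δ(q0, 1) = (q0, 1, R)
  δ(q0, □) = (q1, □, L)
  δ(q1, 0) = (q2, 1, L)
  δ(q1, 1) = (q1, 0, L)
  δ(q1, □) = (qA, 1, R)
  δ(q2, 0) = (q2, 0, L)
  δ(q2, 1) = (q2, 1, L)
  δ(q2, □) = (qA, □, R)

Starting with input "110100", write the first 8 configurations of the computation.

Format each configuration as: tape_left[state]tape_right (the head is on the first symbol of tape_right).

Transitions applied:
Step 1: δ(q0, 1) = (q0, 1, R)
Step 2: δ(q0, 1) = (q0, 1, R)
Step 3: δ(q0, 0) = (q0, 0, R)
Step 4: δ(q0, 1) = (q0, 1, R)
Step 5: δ(q0, 0) = (q0, 0, R)
Step 6: δ(q0, 0) = (q0, 0, R)
Step 7: δ(q0, □) = (q1, □, L)

The first 8 configurations are:
[q0]110100 ⊢ 1[q0]10100 ⊢ 11[q0]0100 ⊢ 110[q0]100 ⊢ 1101[q0]00 ⊢ 11010[q0]0 ⊢ 110100[q0]□ ⊢ 11010[q1]0□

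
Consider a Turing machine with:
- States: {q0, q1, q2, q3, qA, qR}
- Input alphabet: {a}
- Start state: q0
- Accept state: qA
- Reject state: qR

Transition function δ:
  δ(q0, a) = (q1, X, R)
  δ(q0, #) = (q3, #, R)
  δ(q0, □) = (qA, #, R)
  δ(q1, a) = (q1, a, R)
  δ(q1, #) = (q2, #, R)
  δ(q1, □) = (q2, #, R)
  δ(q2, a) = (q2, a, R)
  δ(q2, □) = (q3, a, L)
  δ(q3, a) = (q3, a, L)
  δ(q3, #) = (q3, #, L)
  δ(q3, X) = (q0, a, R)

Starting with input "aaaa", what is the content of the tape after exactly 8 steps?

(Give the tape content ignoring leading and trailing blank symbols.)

Execution trace:
Initial: [q0]aaaa
Step 1: δ(q0, a) = (q1, X, R) → X[q1]aaa
Step 2: δ(q1, a) = (q1, a, R) → Xa[q1]aa
Step 3: δ(q1, a) = (q1, a, R) → Xaa[q1]a
Step 4: δ(q1, a) = (q1, a, R) → Xaaa[q1]□
Step 5: δ(q1, □) = (q2, #, R) → Xaaa#[q2]□
Step 6: δ(q2, □) = (q3, a, L) → Xaaa[q3]#a
Step 7: δ(q3, #) = (q3, #, L) → Xaa[q3]a#a
Step 8: δ(q3, a) = (q3, a, L) → Xa[q3]aa#a

After 8 steps, the tape (ignoring leading/trailing blanks) is: Xaaa#a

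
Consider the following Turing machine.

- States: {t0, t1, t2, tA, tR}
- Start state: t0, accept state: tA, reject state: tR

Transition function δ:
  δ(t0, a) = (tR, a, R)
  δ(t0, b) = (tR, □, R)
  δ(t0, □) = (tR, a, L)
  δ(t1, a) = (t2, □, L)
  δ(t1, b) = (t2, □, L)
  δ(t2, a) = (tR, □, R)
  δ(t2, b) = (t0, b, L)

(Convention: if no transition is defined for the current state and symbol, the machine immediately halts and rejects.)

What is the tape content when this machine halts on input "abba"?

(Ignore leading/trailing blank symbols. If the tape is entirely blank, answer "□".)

Execution trace:
Initial: [t0]abba
Step 1: δ(t0, a) = (tR, a, R) → a[tR]bba

The machine reaches the reject state tR and halts.

Final tape (ignoring leading/trailing blanks): abba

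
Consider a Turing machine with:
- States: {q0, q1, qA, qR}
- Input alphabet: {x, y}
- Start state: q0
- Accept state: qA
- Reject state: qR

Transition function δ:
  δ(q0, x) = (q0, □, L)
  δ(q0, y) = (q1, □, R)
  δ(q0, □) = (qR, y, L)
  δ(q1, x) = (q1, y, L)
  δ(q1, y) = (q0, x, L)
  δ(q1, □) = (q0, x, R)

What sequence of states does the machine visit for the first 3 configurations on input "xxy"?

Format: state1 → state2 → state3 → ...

Execution trace:
Initial: [q0]xxy
Step 1: δ(q0, x) = (q0, □, L) → [q0]□□xy
Step 2: δ(q0, □) = (qR, y, L) → [qR]□y□xy

The machine reaches the reject state qR and halts.

State sequence: q0 → q0 → qR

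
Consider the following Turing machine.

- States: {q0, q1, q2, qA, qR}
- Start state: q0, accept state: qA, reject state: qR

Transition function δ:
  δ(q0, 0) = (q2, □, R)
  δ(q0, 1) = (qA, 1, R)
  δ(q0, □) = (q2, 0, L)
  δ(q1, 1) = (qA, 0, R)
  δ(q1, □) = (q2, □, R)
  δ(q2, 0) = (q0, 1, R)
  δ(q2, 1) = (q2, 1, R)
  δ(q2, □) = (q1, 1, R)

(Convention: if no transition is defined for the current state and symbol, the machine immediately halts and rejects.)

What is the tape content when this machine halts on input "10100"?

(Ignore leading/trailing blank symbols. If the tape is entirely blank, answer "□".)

Execution trace:
Initial: [q0]10100
Step 1: δ(q0, 1) = (qA, 1, R) → 1[qA]0100

The machine reaches the accept state qA and halts.

Final tape (ignoring leading/trailing blanks): 10100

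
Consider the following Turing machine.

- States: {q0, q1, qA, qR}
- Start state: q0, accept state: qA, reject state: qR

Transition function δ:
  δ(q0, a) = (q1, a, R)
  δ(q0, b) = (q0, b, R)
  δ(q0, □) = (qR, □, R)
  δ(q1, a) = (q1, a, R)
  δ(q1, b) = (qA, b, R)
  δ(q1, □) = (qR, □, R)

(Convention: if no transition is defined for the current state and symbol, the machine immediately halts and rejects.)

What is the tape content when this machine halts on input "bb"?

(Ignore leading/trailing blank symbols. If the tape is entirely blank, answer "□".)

Execution trace:
Initial: [q0]bb
Step 1: δ(q0, b) = (q0, b, R) → b[q0]b
Step 2: δ(q0, b) = (q0, b, R) → bb[q0]□
Step 3: δ(q0, □) = (qR, □, R) → bb□[qR]□

The machine reaches the reject state qR and halts.

Final tape (ignoring leading/trailing blanks): bb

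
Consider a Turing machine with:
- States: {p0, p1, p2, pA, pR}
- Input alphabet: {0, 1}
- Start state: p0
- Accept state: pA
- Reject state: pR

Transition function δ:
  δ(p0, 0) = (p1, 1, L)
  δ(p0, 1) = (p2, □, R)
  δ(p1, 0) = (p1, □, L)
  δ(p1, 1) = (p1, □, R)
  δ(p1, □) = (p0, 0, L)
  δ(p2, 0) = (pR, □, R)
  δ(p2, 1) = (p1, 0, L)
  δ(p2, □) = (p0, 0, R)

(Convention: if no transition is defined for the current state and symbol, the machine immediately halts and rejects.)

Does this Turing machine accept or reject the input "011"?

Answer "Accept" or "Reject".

Execution trace:
Initial: [p0]011
Step 1: δ(p0, 0) = (p1, 1, L) → [p1]□111
Step 2: δ(p1, □) = (p0, 0, L) → [p0]□0111

No transition is defined for δ(p0, □). By convention the machine halts and rejects.

Answer: Reject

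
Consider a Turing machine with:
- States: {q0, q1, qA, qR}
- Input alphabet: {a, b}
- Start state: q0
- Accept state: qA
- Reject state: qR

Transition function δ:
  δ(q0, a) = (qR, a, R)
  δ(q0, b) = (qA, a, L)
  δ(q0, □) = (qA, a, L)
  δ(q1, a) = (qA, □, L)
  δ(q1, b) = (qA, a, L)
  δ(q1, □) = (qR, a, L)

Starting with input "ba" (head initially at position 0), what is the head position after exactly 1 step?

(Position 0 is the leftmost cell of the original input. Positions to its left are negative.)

Execution trace (head position shown):
Step 0: [q0]ba  (head at position 0)
Step 1: move left → [qA]□aa  (head at position -1)

After 1 step, the head is at position -1.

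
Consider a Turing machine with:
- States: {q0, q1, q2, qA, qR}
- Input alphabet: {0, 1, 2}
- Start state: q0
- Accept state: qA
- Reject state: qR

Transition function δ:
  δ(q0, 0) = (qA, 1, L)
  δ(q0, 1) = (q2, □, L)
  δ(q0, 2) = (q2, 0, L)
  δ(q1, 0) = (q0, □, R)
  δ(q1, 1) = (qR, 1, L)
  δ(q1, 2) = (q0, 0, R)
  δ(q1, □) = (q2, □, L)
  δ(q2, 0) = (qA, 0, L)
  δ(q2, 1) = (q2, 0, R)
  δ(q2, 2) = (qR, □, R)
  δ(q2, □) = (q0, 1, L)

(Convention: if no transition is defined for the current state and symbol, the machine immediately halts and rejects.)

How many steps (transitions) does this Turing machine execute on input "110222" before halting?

Execution trace:
Initial: [q0]110222
Step 1: δ(q0, 1) = (q2, □, L) → [q2]□□10222
Step 2: δ(q2, □) = (q0, 1, L) → [q0]□1□10222

No transition is defined for δ(q0, □). By convention the machine halts and rejects.

The machine executed 2 steps before halting.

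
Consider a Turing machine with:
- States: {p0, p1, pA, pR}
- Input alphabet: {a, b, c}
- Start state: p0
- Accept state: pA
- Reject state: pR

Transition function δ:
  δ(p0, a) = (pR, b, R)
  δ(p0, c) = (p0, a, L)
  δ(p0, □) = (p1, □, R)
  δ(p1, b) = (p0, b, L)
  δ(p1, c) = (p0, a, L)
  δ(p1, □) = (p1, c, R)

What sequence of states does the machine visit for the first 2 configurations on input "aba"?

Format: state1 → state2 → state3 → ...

Execution trace:
Initial: [p0]aba
Step 1: δ(p0, a) = (pR, b, R) → b[pR]ba

The machine reaches the reject state pR and halts.

State sequence: p0 → pR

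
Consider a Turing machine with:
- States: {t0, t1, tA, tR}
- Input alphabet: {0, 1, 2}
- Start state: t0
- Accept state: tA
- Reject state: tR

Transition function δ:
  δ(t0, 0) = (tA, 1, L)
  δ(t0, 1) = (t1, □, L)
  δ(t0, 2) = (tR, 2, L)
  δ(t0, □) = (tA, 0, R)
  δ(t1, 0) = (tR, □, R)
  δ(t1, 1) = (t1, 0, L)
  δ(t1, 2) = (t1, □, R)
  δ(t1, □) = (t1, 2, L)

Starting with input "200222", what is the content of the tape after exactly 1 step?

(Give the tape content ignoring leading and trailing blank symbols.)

Execution trace:
Initial: [t0]200222
Step 1: δ(t0, 2) = (tR, 2, L) → [tR]□200222

The machine reaches the reject state tR and halts.

After 1 step, the tape (ignoring leading/trailing blanks) is: 200222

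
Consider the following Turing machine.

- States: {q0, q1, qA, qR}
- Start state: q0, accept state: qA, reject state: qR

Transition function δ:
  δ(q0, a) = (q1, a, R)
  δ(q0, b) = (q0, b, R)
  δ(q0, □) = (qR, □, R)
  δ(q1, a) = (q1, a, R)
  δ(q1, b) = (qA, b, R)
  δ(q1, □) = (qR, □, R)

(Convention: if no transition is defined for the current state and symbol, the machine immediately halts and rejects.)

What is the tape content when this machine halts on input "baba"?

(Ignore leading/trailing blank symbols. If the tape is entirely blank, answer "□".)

Execution trace:
Initial: [q0]baba
Step 1: δ(q0, b) = (q0, b, R) → b[q0]aba
Step 2: δ(q0, a) = (q1, a, R) → ba[q1]ba
Step 3: δ(q1, b) = (qA, b, R) → bab[qA]a

The machine reaches the accept state qA and halts.

Final tape (ignoring leading/trailing blanks): baba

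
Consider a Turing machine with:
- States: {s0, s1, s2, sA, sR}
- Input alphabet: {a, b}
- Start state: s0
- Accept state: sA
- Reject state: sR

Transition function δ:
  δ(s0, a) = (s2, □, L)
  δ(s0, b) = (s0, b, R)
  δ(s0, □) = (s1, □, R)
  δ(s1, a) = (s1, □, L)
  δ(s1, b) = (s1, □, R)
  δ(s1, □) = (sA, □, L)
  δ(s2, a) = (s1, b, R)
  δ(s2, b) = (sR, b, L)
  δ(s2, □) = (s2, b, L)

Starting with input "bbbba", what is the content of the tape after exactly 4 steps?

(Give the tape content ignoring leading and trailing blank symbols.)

Execution trace:
Initial: [s0]bbbba
Step 1: δ(s0, b) = (s0, b, R) → b[s0]bbba
Step 2: δ(s0, b) = (s0, b, R) → bb[s0]bba
Step 3: δ(s0, b) = (s0, b, R) → bbb[s0]ba
Step 4: δ(s0, b) = (s0, b, R) → bbbb[s0]a

After 4 steps, the tape (ignoring leading/trailing blanks) is: bbbba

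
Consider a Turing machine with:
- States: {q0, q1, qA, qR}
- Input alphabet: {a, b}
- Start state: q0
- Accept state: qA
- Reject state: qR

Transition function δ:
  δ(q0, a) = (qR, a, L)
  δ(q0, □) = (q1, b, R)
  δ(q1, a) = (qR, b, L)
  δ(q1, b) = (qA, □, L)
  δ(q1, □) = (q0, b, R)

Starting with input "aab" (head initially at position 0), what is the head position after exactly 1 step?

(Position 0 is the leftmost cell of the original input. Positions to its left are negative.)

Execution trace (head position shown):
Step 0: [q0]aab  (head at position 0)
Step 1: move left → [qR]□aab  (head at position -1)

After 1 step, the head is at position -1.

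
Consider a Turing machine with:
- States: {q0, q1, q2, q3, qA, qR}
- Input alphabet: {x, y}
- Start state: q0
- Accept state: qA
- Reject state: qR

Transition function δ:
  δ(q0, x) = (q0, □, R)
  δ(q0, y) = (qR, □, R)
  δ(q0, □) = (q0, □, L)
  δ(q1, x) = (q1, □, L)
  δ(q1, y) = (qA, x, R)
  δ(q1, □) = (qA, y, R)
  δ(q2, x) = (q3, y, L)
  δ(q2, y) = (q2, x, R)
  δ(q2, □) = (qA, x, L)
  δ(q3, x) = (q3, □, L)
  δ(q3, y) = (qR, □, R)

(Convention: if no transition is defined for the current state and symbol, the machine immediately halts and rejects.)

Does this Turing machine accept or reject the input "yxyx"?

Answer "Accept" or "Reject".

Execution trace:
Initial: [q0]yxyx
Step 1: δ(q0, y) = (qR, □, R) → □[qR]xyx

The machine reaches the reject state qR and halts.

Answer: Reject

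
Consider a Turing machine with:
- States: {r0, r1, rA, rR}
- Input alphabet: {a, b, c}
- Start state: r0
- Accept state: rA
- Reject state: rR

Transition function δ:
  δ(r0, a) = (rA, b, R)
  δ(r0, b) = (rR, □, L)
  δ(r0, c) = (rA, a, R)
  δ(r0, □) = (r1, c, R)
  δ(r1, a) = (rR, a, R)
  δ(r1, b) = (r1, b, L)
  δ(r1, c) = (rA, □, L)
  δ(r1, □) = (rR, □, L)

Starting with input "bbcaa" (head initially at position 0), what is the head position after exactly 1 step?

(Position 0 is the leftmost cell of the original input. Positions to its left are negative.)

Execution trace (head position shown):
Step 0: [r0]bbcaa  (head at position 0)
Step 1: move left → [rR]□□bcaa  (head at position -1)

After 1 step, the head is at position -1.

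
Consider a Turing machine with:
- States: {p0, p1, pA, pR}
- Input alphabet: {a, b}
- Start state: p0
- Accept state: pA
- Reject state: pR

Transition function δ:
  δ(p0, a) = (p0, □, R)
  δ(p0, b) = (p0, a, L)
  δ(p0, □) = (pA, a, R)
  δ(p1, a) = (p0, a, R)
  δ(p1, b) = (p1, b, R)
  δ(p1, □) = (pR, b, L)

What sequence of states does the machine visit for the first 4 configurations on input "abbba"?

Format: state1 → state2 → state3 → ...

Execution trace:
Initial: [p0]abbba
Step 1: δ(p0, a) = (p0, □, R) → □[p0]bbba
Step 2: δ(p0, b) = (p0, a, L) → [p0]□abba
Step 3: δ(p0, □) = (pA, a, R) → a[pA]abba

The machine reaches the accept state pA and halts.

State sequence: p0 → p0 → p0 → pA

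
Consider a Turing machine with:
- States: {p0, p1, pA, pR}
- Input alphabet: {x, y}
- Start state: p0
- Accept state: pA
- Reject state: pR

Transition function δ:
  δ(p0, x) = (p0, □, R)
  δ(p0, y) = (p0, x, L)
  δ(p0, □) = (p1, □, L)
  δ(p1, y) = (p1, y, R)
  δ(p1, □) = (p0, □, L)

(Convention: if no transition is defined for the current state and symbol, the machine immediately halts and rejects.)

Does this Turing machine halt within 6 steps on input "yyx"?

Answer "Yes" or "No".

Execution trace:
Initial: [p0]yyx
Step 1: δ(p0, y) = (p0, x, L) → [p0]□xyx
Step 2: δ(p0, □) = (p1, □, L) → [p1]□□xyx
Step 3: δ(p1, □) = (p0, □, L) → [p0]□□□xyx
Step 4: δ(p0, □) = (p1, □, L) → [p1]□□□□xyx
Step 5: δ(p1, □) = (p0, □, L) → [p0]□□□□□xyx
Step 6: δ(p0, □) = (p1, □, L) → [p1]□□□□□□xyx

The machine has not reached a halting state after 6 steps.
The machine did not halt within the 6-step bound.

Answer: No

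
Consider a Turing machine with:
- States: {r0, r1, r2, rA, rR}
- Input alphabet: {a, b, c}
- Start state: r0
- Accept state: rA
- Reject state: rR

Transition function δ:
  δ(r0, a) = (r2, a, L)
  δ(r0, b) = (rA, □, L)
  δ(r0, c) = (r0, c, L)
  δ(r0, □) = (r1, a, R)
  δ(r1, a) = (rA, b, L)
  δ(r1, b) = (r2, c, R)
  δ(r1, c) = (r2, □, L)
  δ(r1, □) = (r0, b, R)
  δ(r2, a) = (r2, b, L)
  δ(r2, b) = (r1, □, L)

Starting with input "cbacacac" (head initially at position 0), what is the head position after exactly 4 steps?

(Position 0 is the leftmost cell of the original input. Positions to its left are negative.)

Execution trace (head position shown):
Step 0: [r0]cbacacac  (head at position 0)
Step 1: move left → [r0]□cbacacac  (head at position -1)
Step 2: move right → a[r1]cbacacac  (head at position 0)
Step 3: move left → [r2]a□bacacac  (head at position -1)
Step 4: move left → [r2]□b□bacacac  (head at position -2)

After 4 steps, the head is at position -2.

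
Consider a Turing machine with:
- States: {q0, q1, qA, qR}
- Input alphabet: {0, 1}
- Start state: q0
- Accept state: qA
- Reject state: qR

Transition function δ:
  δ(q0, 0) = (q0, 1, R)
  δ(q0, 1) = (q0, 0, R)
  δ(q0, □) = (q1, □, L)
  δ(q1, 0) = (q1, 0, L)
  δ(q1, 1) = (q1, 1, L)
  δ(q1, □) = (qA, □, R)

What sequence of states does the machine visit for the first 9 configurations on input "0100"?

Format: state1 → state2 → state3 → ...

Execution trace:
Initial: [q0]0100
Step 1: δ(q0, 0) = (q0, 1, R) → 1[q0]100
Step 2: δ(q0, 1) = (q0, 0, R) → 10[q0]00
Step 3: δ(q0, 0) = (q0, 1, R) → 101[q0]0
Step 4: δ(q0, 0) = (q0, 1, R) → 1011[q0]□
Step 5: δ(q0, □) = (q1, □, L) → 101[q1]1□
Step 6: δ(q1, 1) = (q1, 1, L) → 10[q1]11□
Step 7: δ(q1, 1) = (q1, 1, L) → 1[q1]011□
Step 8: δ(q1, 0) = (q1, 0, L) → [q1]1011□

State sequence: q0 → q0 → q0 → q0 → q0 → q1 → q1 → q1 → q1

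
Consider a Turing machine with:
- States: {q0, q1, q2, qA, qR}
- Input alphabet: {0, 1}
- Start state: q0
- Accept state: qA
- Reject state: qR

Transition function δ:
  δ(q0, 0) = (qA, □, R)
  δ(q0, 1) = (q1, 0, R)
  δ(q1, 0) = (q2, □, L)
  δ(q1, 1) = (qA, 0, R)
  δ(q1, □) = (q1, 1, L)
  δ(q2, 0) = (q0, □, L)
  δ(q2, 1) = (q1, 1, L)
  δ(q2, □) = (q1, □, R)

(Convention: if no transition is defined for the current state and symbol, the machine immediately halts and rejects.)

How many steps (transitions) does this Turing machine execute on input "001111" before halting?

Execution trace:
Initial: [q0]001111
Step 1: δ(q0, 0) = (qA, □, R) → □[qA]01111

The machine reaches the accept state qA and halts.

The machine executed 1 step before halting.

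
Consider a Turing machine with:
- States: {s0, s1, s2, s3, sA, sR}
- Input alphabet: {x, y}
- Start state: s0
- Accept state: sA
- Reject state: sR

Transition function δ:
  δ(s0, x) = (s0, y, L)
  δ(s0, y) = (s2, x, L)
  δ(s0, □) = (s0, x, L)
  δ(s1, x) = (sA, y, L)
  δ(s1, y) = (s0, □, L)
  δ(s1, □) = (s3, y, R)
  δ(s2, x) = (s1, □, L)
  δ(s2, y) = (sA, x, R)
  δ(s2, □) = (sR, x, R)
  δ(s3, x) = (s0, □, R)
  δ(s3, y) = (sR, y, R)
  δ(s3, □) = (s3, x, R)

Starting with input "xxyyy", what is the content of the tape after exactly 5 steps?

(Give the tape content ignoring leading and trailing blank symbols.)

Execution trace:
Initial: [s0]xxyyy
Step 1: δ(s0, x) = (s0, y, L) → [s0]□yxyyy
Step 2: δ(s0, □) = (s0, x, L) → [s0]□xyxyyy
Step 3: δ(s0, □) = (s0, x, L) → [s0]□xxyxyyy
Step 4: δ(s0, □) = (s0, x, L) → [s0]□xxxyxyyy
Step 5: δ(s0, □) = (s0, x, L) → [s0]□xxxxyxyyy

After 5 steps, the tape (ignoring leading/trailing blanks) is: xxxxyxyyy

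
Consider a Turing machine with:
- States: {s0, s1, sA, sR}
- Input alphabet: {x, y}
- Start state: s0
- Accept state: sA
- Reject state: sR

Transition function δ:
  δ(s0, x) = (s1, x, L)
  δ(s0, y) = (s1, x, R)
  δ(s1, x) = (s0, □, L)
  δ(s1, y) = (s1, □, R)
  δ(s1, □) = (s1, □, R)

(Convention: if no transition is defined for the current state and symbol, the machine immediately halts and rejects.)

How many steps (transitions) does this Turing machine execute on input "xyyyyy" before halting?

Execution trace:
Initial: [s0]xyyyyy
Step 1: δ(s0, x) = (s1, x, L) → [s1]□xyyyyy
Step 2: δ(s1, □) = (s1, □, R) → □[s1]xyyyyy
Step 3: δ(s1, x) = (s0, □, L) → [s0]□□yyyyy

No transition is defined for δ(s0, □). By convention the machine halts and rejects.

The machine executed 3 steps before halting.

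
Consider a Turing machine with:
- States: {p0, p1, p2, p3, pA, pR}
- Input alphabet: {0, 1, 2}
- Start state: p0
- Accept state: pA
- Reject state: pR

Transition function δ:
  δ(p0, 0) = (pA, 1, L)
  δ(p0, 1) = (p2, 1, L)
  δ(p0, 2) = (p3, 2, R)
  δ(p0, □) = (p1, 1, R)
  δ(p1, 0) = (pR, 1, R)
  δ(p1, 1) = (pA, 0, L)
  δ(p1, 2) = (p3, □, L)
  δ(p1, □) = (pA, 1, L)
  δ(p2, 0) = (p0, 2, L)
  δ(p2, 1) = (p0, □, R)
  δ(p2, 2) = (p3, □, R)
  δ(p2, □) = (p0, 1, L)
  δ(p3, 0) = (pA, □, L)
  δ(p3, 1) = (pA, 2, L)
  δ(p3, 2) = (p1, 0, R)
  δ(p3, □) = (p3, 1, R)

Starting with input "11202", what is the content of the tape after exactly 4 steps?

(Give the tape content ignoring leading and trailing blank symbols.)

Execution trace:
Initial: [p0]11202
Step 1: δ(p0, 1) = (p2, 1, L) → [p2]□11202
Step 2: δ(p2, □) = (p0, 1, L) → [p0]□111202
Step 3: δ(p0, □) = (p1, 1, R) → 1[p1]111202
Step 4: δ(p1, 1) = (pA, 0, L) → [pA]1011202

The machine reaches the accept state pA and halts.

After 4 steps, the tape (ignoring leading/trailing blanks) is: 1011202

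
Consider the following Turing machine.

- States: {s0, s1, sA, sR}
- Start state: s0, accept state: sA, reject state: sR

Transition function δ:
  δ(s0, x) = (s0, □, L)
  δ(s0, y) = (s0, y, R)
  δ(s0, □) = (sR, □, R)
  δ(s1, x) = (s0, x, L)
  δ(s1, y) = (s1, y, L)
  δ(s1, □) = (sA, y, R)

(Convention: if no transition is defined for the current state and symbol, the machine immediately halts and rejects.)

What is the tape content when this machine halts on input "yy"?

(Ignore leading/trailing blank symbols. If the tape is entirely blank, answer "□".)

Execution trace:
Initial: [s0]yy
Step 1: δ(s0, y) = (s0, y, R) → y[s0]y
Step 2: δ(s0, y) = (s0, y, R) → yy[s0]□
Step 3: δ(s0, □) = (sR, □, R) → yy□[sR]□

The machine reaches the reject state sR and halts.

Final tape (ignoring leading/trailing blanks): yy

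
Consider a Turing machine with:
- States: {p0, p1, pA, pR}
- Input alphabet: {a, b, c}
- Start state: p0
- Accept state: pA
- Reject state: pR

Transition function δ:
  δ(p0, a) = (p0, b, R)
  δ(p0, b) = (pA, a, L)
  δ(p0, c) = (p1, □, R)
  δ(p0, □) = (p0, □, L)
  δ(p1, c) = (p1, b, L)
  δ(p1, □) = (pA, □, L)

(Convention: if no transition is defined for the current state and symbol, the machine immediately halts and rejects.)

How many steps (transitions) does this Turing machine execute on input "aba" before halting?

Execution trace:
Initial: [p0]aba
Step 1: δ(p0, a) = (p0, b, R) → b[p0]ba
Step 2: δ(p0, b) = (pA, a, L) → [pA]baa

The machine reaches the accept state pA and halts.

The machine executed 2 steps before halting.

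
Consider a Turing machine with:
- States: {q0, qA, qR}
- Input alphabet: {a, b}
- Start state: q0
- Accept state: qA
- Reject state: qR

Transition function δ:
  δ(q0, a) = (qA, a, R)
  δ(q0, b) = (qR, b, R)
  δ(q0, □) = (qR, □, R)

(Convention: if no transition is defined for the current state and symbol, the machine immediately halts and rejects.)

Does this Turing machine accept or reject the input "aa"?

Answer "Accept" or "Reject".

Execution trace:
Initial: [q0]aa
Step 1: δ(q0, a) = (qA, a, R) → a[qA]a

The machine reaches the accept state qA and halts.

Answer: Accept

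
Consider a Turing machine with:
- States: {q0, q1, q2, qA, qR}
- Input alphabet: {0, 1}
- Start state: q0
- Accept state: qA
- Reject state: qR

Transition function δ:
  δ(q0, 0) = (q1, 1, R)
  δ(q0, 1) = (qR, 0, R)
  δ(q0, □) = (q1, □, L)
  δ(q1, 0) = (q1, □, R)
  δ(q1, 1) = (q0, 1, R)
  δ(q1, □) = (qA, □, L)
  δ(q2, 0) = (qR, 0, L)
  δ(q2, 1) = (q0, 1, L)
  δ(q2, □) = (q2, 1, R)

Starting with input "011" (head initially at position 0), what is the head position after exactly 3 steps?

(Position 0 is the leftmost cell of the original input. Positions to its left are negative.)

Execution trace (head position shown):
Step 0: [q0]011  (head at position 0)
Step 1: move right → 1[q1]11  (head at position 1)
Step 2: move right → 11[q0]1  (head at position 2)
Step 3: move right → 110[qR]□  (head at position 3)

After 3 steps, the head is at position 3.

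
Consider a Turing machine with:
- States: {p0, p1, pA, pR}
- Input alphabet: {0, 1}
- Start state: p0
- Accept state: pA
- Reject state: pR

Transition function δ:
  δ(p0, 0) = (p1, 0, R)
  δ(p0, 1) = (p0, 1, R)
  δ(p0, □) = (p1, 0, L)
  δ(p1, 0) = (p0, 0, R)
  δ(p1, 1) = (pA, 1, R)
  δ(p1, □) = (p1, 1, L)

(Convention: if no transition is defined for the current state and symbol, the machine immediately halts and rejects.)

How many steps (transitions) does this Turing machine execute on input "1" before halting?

Execution trace:
Initial: [p0]1
Step 1: δ(p0, 1) = (p0, 1, R) → 1[p0]□
Step 2: δ(p0, □) = (p1, 0, L) → [p1]10
Step 3: δ(p1, 1) = (pA, 1, R) → 1[pA]0

The machine reaches the accept state pA and halts.

The machine executed 3 steps before halting.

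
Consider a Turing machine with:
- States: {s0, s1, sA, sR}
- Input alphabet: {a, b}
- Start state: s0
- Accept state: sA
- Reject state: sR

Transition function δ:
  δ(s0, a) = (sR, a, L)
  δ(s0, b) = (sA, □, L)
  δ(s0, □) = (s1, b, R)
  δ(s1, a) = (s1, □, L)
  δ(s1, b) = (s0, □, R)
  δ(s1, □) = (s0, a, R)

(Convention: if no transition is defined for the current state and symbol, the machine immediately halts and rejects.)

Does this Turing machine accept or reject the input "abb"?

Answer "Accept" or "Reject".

Execution trace:
Initial: [s0]abb
Step 1: δ(s0, a) = (sR, a, L) → [sR]□abb

The machine reaches the reject state sR and halts.

Answer: Reject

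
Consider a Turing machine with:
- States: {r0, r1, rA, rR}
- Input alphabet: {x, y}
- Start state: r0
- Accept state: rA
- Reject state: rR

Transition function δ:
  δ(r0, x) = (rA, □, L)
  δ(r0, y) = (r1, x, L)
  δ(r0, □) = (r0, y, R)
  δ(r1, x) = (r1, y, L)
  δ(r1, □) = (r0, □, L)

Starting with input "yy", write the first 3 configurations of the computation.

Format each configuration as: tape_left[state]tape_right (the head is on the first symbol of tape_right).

Transitions applied:
Step 1: δ(r0, y) = (r1, x, L)
Step 2: δ(r1, □) = (r0, □, L)

The first 3 configurations are:
[r0]yy ⊢ [r1]□xy ⊢ [r0]□□xy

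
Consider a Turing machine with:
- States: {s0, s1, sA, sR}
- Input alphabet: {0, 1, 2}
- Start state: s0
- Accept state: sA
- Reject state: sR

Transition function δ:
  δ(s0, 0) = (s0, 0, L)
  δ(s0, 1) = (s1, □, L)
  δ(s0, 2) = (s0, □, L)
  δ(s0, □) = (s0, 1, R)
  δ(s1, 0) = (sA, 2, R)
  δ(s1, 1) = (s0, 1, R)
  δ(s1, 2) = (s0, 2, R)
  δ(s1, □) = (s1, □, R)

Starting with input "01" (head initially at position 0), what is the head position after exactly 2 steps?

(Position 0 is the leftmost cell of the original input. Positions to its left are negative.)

Execution trace (head position shown):
Step 0: [s0]01  (head at position 0)
Step 1: move left → [s0]□01  (head at position -1)
Step 2: move right → 1[s0]01  (head at position 0)

After 2 steps, the head is at position 0.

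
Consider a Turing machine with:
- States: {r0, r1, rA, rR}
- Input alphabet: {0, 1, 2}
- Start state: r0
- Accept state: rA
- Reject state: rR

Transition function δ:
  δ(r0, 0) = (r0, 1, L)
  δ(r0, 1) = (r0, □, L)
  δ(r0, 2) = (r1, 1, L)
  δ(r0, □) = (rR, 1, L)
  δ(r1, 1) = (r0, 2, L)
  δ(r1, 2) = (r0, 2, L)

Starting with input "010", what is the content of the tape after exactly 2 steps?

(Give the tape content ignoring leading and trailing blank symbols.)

Execution trace:
Initial: [r0]010
Step 1: δ(r0, 0) = (r0, 1, L) → [r0]□110
Step 2: δ(r0, □) = (rR, 1, L) → [rR]□1110

The machine reaches the reject state rR and halts.

After 2 steps, the tape (ignoring leading/trailing blanks) is: 1110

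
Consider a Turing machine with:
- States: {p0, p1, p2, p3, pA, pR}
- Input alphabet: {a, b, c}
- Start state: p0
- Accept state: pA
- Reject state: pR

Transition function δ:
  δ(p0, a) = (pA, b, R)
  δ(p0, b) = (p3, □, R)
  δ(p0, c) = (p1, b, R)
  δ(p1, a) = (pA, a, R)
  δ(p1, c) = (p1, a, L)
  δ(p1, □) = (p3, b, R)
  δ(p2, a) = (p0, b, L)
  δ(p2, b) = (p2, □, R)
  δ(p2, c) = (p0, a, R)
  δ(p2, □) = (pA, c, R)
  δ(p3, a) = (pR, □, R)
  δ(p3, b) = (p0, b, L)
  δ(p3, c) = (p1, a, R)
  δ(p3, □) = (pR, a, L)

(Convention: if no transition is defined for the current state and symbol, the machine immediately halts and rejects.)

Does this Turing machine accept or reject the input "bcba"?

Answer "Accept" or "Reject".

Execution trace:
Initial: [p0]bcba
Step 1: δ(p0, b) = (p3, □, R) → □[p3]cba
Step 2: δ(p3, c) = (p1, a, R) → □a[p1]ba

No transition is defined for δ(p1, b). By convention the machine halts and rejects.

Answer: Reject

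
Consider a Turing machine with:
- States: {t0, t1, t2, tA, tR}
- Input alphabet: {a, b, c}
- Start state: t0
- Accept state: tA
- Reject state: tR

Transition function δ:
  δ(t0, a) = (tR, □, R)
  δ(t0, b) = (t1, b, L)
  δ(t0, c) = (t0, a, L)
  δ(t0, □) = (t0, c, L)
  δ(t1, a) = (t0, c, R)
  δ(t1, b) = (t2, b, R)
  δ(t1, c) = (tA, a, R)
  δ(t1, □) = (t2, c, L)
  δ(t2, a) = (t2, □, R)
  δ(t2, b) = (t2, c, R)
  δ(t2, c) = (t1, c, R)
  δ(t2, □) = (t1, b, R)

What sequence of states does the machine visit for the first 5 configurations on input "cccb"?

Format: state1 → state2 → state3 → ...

Execution trace:
Initial: [t0]cccb
Step 1: δ(t0, c) = (t0, a, L) → [t0]□accb
Step 2: δ(t0, □) = (t0, c, L) → [t0]□caccb
Step 3: δ(t0, □) = (t0, c, L) → [t0]□ccaccb
Step 4: δ(t0, □) = (t0, c, L) → [t0]□cccaccb

State sequence: t0 → t0 → t0 → t0 → t0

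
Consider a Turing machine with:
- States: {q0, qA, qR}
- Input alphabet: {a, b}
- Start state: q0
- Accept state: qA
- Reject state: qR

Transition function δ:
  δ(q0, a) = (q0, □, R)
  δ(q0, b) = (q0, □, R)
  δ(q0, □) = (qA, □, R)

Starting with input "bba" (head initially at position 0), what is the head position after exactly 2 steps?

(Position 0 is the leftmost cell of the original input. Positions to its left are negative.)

Execution trace (head position shown):
Step 0: [q0]bba  (head at position 0)
Step 1: move right → □[q0]ba  (head at position 1)
Step 2: move right → □□[q0]a  (head at position 2)

After 2 steps, the head is at position 2.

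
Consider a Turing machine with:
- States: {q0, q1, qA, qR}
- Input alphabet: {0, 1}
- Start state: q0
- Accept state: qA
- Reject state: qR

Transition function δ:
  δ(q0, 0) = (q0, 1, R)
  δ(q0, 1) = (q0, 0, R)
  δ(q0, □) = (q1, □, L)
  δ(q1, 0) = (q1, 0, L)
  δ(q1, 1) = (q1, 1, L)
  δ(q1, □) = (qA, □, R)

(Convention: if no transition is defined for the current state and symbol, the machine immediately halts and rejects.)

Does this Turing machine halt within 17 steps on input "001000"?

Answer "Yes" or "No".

Execution trace:
Initial: [q0]001000
Step 1: δ(q0, 0) = (q0, 1, R) → 1[q0]01000
Step 2: δ(q0, 0) = (q0, 1, R) → 11[q0]1000
Step 3: δ(q0, 1) = (q0, 0, R) → 110[q0]000
Step 4: δ(q0, 0) = (q0, 1, R) → 1101[q0]00
Step 5: δ(q0, 0) = (q0, 1, R) → 11011[q0]0
Step 6: δ(q0, 0) = (q0, 1, R) → 110111[q0]□
Step 7: δ(q0, □) = (q1, □, L) → 11011[q1]1□
Step 8: δ(q1, 1) = (q1, 1, L) → 1101[q1]11□
Step 9: δ(q1, 1) = (q1, 1, L) → 110[q1]111□
Step 10: δ(q1, 1) = (q1, 1, L) → 11[q1]0111□
Step 11: δ(q1, 0) = (q1, 0, L) → 1[q1]10111□
Step 12: δ(q1, 1) = (q1, 1, L) → [q1]110111□
Step 13: δ(q1, 1) = (q1, 1, L) → [q1]□110111□
Step 14: δ(q1, □) = (qA, □, R) → □[qA]110111□

The machine reaches the accept state qA and halts.
The machine halted after 14 steps (within the 17-step bound).

Answer: Yes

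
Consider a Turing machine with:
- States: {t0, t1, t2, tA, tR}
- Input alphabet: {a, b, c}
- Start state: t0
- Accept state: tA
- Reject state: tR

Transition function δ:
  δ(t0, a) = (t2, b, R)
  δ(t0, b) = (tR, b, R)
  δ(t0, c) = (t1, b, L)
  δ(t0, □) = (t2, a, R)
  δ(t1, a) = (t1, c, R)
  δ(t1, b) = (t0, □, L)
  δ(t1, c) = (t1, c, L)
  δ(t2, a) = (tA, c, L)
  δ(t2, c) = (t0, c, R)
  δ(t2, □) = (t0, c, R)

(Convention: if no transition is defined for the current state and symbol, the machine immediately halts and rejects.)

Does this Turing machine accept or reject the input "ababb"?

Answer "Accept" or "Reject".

Execution trace:
Initial: [t0]ababb
Step 1: δ(t0, a) = (t2, b, R) → b[t2]babb

No transition is defined for δ(t2, b). By convention the machine halts and rejects.

Answer: Reject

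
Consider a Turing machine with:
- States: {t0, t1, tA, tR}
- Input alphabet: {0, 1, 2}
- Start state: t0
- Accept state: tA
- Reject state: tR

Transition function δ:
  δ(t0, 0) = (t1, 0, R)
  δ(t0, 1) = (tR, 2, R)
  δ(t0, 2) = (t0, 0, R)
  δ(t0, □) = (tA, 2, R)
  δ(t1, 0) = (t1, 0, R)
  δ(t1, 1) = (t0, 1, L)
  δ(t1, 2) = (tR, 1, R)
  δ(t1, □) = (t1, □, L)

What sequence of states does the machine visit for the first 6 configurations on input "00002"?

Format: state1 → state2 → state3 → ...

Execution trace:
Initial: [t0]00002
Step 1: δ(t0, 0) = (t1, 0, R) → 0[t1]0002
Step 2: δ(t1, 0) = (t1, 0, R) → 00[t1]002
Step 3: δ(t1, 0) = (t1, 0, R) → 000[t1]02
Step 4: δ(t1, 0) = (t1, 0, R) → 0000[t1]2
Step 5: δ(t1, 2) = (tR, 1, R) → 00001[tR]□

The machine reaches the reject state tR and halts.

State sequence: t0 → t1 → t1 → t1 → t1 → tR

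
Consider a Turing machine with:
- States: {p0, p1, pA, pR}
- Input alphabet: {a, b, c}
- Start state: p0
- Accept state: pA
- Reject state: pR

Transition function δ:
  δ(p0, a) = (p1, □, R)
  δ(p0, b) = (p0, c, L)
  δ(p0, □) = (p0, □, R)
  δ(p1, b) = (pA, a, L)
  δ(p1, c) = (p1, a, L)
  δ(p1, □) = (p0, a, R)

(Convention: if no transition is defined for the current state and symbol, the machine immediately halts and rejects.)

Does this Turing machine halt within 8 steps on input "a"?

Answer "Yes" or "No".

Execution trace:
Initial: [p0]a
Step 1: δ(p0, a) = (p1, □, R) → □[p1]□
Step 2: δ(p1, □) = (p0, a, R) → □a[p0]□
Step 3: δ(p0, □) = (p0, □, R) → □a□[p0]□
Step 4: δ(p0, □) = (p0, □, R) → □a□□[p0]□
Step 5: δ(p0, □) = (p0, □, R) → □a□□□[p0]□
Step 6: δ(p0, □) = (p0, □, R) → □a□□□□[p0]□
Step 7: δ(p0, □) = (p0, □, R) → □a□□□□□[p0]□
Step 8: δ(p0, □) = (p0, □, R) → □a□□□□□□[p0]□

The machine has not reached a halting state after 8 steps.
The machine did not halt within the 8-step bound.

Answer: No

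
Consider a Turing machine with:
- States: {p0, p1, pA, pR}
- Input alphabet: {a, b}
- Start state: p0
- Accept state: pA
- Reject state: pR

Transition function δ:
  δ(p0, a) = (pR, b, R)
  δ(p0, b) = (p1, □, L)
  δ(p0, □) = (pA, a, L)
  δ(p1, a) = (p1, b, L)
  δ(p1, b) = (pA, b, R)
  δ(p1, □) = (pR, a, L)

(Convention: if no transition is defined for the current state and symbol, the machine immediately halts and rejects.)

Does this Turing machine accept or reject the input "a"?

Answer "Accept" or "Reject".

Execution trace:
Initial: [p0]a
Step 1: δ(p0, a) = (pR, b, R) → b[pR]□

The machine reaches the reject state pR and halts.

Answer: Reject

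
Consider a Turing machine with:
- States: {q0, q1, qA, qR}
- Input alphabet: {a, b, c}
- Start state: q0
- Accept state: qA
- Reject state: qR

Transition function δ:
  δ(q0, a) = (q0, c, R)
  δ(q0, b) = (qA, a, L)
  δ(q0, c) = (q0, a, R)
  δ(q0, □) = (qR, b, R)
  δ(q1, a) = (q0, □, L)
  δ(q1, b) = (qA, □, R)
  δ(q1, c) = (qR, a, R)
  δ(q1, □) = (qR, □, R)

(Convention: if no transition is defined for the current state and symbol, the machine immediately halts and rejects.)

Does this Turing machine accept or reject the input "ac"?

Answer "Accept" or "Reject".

Execution trace:
Initial: [q0]ac
Step 1: δ(q0, a) = (q0, c, R) → c[q0]c
Step 2: δ(q0, c) = (q0, a, R) → ca[q0]□
Step 3: δ(q0, □) = (qR, b, R) → cab[qR]□

The machine reaches the reject state qR and halts.

Answer: Reject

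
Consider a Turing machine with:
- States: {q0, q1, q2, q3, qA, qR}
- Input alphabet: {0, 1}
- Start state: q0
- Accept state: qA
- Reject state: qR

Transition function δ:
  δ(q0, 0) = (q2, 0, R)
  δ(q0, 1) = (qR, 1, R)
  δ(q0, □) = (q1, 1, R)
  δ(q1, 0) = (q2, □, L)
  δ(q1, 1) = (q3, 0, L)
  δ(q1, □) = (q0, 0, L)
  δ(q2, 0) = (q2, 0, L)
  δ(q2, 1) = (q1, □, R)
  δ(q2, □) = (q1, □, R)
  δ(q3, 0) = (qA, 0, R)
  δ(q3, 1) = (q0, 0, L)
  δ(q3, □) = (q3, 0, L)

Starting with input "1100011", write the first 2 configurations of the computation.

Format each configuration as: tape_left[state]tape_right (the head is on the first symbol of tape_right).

Transitions applied:
Step 1: δ(q0, 1) = (qR, 1, R)

The first 2 configurations are:
[q0]1100011 ⊢ 1[qR]100011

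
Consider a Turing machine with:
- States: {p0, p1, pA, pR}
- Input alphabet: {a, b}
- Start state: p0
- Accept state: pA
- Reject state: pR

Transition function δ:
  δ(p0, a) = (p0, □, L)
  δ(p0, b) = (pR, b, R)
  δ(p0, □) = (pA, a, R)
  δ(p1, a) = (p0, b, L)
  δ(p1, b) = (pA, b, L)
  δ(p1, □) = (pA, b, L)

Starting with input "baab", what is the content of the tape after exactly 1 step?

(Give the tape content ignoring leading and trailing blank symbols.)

Execution trace:
Initial: [p0]baab
Step 1: δ(p0, b) = (pR, b, R) → b[pR]aab

The machine reaches the reject state pR and halts.

After 1 step, the tape (ignoring leading/trailing blanks) is: baab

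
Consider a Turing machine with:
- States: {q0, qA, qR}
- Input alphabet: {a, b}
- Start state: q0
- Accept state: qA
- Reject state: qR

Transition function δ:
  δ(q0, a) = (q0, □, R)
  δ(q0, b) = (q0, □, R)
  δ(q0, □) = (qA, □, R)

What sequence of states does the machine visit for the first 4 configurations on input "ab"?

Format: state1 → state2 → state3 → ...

Execution trace:
Initial: [q0]ab
Step 1: δ(q0, a) = (q0, □, R) → □[q0]b
Step 2: δ(q0, b) = (q0, □, R) → □□[q0]□
Step 3: δ(q0, □) = (qA, □, R) → □□□[qA]□

The machine reaches the accept state qA and halts.

State sequence: q0 → q0 → q0 → qA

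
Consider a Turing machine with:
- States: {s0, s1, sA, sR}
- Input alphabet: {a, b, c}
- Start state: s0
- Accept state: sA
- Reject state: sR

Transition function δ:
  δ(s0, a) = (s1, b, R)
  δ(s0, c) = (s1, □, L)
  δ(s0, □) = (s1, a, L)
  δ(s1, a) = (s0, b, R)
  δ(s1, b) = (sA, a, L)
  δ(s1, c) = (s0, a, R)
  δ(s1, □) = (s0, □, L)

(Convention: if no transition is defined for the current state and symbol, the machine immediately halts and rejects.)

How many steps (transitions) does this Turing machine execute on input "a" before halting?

Execution trace:
Initial: [s0]a
Step 1: δ(s0, a) = (s1, b, R) → b[s1]□
Step 2: δ(s1, □) = (s0, □, L) → [s0]b□

No transition is defined for δ(s0, b). By convention the machine halts and rejects.

The machine executed 2 steps before halting.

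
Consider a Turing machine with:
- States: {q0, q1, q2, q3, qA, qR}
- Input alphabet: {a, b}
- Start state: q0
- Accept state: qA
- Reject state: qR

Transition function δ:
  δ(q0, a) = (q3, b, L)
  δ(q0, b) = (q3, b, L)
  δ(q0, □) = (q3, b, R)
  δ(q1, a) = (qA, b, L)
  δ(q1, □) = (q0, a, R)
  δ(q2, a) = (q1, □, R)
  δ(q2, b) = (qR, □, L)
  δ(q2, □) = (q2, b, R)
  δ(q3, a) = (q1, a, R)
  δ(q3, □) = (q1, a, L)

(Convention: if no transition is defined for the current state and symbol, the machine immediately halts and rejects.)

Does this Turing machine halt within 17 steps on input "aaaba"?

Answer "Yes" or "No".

Execution trace:
Initial: [q0]aaaba
Step 1: δ(q0, a) = (q3, b, L) → [q3]□baaba
Step 2: δ(q3, □) = (q1, a, L) → [q1]□abaaba
Step 3: δ(q1, □) = (q0, a, R) → a[q0]abaaba
Step 4: δ(q0, a) = (q3, b, L) → [q3]abbaaba
Step 5: δ(q3, a) = (q1, a, R) → a[q1]bbaaba

No transition is defined for δ(q1, b). By convention the machine halts and rejects.
The machine halted after 5 steps (within the 17-step bound).

Answer: Yes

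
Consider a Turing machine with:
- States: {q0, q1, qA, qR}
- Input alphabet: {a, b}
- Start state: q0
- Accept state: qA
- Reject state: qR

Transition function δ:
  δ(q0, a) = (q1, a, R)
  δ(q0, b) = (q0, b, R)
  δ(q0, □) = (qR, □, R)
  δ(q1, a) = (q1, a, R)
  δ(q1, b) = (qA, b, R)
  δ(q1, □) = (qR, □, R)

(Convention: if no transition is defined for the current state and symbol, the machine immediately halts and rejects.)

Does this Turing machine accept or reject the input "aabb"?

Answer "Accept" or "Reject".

Execution trace:
Initial: [q0]aabb
Step 1: δ(q0, a) = (q1, a, R) → a[q1]abb
Step 2: δ(q1, a) = (q1, a, R) → aa[q1]bb
Step 3: δ(q1, b) = (qA, b, R) → aab[qA]b

The machine reaches the accept state qA and halts.

Answer: Accept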